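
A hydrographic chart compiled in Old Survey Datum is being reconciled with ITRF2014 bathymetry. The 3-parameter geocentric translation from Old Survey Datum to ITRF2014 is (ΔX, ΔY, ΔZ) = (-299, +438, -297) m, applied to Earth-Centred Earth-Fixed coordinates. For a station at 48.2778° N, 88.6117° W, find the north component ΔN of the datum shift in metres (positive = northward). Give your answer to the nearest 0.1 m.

The local north axis is (−sin φ cos λ, −sin φ sin λ, cos φ), giving ΔN = 5.407 + 326.819 − 197.659 = 134.57 m.

ΔN = 134.6 m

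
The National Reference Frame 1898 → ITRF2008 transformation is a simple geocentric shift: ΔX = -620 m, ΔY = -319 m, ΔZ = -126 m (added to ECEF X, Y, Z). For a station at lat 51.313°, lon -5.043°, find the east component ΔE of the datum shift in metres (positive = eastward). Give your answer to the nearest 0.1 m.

ΔE = -372.3 m

At φ = 51.313°, λ = -5.043°: sin φ = 0.780572, cos φ = 0.625066, sin λ = -0.087903, cos λ = 0.996129.
ΔE = −sin λ·ΔX + cos λ·ΔY = −(-0.087903)·(-620) + (0.996129)·(-319) = -372.27 m.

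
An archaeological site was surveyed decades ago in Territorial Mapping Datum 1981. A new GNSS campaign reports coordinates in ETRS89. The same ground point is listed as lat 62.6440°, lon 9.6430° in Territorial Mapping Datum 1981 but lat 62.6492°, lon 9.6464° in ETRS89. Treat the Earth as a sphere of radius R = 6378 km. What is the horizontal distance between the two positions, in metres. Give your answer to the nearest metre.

Δφ = 62.6492° − 62.6440° = +0.0052°; Δλ = 9.6464° − 9.6430° = +0.0034°.
1° along a meridian = πR/180 = 111317 m.
ΔN = Δφ × 111317 = 578.8 m; ΔE = Δλ × 111317 × cos(62.6440°) = +0.0034 × 111317 × 0.459518 = 173.9 m.
Distance = √(ΔE² + ΔN²) = √(173.9² + 578.8²) = 604.4 m.

604 m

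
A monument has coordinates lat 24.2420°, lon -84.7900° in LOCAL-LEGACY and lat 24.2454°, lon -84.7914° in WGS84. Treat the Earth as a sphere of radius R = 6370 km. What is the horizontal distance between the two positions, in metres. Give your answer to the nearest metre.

Δφ = 24.2454° − 24.2420° = +0.0034°; Δλ = -84.7914° − -84.7900° = -0.0014°.
1° along a meridian = πR/180 = 111177 m.
ΔN = Δφ × 111177 = 378.0 m; ΔE = Δλ × 111177 × cos(24.2420°) = -0.0014 × 111177 × 0.911819 = -141.9 m.
Distance = √(ΔE² + ΔN²) = √((-141.9)² + 378.0²) = 403.8 m.

404 m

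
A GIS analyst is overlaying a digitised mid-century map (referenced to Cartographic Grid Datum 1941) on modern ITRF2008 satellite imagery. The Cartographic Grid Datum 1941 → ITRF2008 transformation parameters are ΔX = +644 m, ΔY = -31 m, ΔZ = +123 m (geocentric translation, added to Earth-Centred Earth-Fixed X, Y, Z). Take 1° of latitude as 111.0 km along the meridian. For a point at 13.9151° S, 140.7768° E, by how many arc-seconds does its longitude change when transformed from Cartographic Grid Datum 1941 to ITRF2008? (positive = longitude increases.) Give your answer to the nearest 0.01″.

Δλ = -12.80″

sin φ = -0.240484, cos φ = 0.970653, sin λ = 0.632343, cos λ = -0.774689.
East component: ΔE = −sin λ·ΔX + cos λ·ΔY = −(0.632343)(644) + (-0.774689)(-31) = -383.21 m.
1° of latitude spans 111000 m; at latitude φ, 1° of longitude spans that × cos φ = 107742.5 m, so Δλ = -383.21 / 107742.5 × 3600 = -12.804″.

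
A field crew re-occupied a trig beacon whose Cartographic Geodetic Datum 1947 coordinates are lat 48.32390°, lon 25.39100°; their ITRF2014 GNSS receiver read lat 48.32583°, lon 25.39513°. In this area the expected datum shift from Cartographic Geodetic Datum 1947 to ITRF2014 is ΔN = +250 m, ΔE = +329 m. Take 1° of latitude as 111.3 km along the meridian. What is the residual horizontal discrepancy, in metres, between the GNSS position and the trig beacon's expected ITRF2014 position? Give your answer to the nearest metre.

42 m

Observed coordinate differences: Δφ = +0.00193°, Δλ = +0.00413°.
Converting to metres (1° lat = 111300 m, cos φ = 0.664919): observed ΔN = 214.8 m, observed ΔE = 305.6 m.
Subtracting the expected shift leaves a residual of 214.8 − (250) = -35.2 m north and 305.6 − (329) = -23.4 m east.
Residual distance = √((-35.2)² + (-23.4)²) = 42.2 m.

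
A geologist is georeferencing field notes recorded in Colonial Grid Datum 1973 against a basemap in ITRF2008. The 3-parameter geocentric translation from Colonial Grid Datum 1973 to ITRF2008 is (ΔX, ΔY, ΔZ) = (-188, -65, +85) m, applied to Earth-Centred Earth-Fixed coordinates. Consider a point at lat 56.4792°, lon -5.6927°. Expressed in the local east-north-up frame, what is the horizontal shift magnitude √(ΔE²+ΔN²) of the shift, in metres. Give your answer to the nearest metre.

214 m

At φ = 56.4792°, λ = -5.6927°: sin φ = 0.833685, cos φ = 0.552240, sin λ = -0.099193, cos λ = 0.995068.
ΔE = −sin λ·ΔX + cos λ·ΔY = −(-0.099193)·(-188) + (0.995068)·(-65) = -83.33 m.
ΔN = −sin φ cos λ·ΔX − sin φ sin λ·ΔY + cos φ·ΔZ = −(0.833685)(0.995068)(-188) − (0.833685)(-0.099193)(-65) + (0.552240)(85) = 197.53 m.
Horizontal magnitude = √(ΔE² + ΔN²) = √((-83.33)² + 197.53²) = 214.38 m.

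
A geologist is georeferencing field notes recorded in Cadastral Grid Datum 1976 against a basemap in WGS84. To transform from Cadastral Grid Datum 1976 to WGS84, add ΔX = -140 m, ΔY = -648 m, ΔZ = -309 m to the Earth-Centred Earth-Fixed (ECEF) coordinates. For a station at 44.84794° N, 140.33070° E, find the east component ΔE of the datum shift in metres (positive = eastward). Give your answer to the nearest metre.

ΔE = 588 m

The local east axis at (φ, λ) is (−sin λ, cos λ, 0), so ΔE = −sin(140.33070°)·(-140) + cos(140.33070°)·(-648) = 588.16 m.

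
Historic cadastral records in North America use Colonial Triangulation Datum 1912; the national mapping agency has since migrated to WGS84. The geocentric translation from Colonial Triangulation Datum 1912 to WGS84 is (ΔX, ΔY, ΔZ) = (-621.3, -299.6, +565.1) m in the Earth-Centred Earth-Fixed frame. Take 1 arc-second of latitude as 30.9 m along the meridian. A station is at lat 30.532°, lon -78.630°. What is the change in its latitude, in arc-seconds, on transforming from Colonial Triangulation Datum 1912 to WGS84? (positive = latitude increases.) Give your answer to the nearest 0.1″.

sin φ = 0.508020, cos φ = 0.861346, sin λ = -0.980375, cos λ = 0.197144.
North component: ΔN = −sin φ cos λ·ΔX − sin φ sin λ·ΔY + cos φ·ΔZ = −(0.508020)(0.197144)(-621.3) − (0.508020)(-0.980375)(-299.6) + (0.861346)(565.1) = 399.76 m.
1° of latitude spans 3600 × 30.90 = 111240 m, so Δφ = 399.76 / 111240 × 3600 = 12.937″.

Δφ = 12.9″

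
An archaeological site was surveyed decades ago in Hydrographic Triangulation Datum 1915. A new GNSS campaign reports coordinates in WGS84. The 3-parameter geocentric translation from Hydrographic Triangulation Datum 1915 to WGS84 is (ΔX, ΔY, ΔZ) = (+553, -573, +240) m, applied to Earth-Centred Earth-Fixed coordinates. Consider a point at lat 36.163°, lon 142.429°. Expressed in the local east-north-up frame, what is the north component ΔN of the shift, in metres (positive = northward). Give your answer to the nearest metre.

ΔN = 659 m

The local north axis is (−sin φ cos λ, −sin φ sin λ, cos φ), giving ΔN = 258.638 + 206.166 + 193.762 = 658.57 m.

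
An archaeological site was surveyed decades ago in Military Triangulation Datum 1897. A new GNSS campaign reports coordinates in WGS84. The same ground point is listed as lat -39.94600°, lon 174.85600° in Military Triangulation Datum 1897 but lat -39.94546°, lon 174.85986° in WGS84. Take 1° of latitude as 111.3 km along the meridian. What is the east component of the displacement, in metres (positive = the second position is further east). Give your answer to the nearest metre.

ΔE = 329 m

Δφ = -39.94546° − -39.94600° = +0.00054°; Δλ = 174.85986° − 174.85600° = +0.00386°.
ΔN = Δφ × 111300 = 60.1 m; ΔE = Δλ × 111300 × cos(-39.94600°) = +0.00386 × 111300 × 0.766650 = 329.4 m.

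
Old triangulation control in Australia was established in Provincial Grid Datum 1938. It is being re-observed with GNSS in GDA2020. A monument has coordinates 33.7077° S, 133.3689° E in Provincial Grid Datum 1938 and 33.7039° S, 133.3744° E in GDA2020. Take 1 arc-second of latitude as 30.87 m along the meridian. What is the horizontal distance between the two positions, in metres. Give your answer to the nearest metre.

661 m

Δφ = -33.7039° − -33.7077° = +0.0038°; Δλ = 133.3744° − 133.3689° = +0.0055°.
1° of latitude = 3600 × 30.87 = 111132 m.
ΔN = Δφ × 111132 = 422.3 m; ΔE = Δλ × 111132 × cos(-33.7077°) = +0.0055 × 111132 × 0.831880 = 508.5 m.
Distance = √(ΔE² + ΔN²) = √(508.5² + 422.3²) = 661.0 m.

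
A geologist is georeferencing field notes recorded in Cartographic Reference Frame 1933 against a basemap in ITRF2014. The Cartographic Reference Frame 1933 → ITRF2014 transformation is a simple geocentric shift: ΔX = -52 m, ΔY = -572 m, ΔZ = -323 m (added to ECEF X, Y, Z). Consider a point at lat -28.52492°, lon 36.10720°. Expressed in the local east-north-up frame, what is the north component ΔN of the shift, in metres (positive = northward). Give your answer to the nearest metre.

The local north axis is (−sin φ cos λ, −sin φ sin λ, cos φ), giving ΔN = -20.062 − 160.969 − 283.791 = -464.82 m.

ΔN = -465 m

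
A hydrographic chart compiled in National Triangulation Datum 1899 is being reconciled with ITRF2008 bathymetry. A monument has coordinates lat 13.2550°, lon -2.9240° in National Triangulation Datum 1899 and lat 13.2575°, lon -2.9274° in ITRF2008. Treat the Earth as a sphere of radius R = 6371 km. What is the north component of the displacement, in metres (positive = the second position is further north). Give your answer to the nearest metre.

Δφ = 13.2575° − 13.2550° = +0.0025°; Δλ = -2.9274° − -2.9240° = -0.0034°.
1° along a meridian = πR/180 = 111195 m.
ΔN = Δφ × 111195 = 278.0 m; ΔE = Δλ × 111195 × cos(13.2550°) = -0.0034 × 111195 × 0.973359 = -368.0 m.

ΔN = 278 m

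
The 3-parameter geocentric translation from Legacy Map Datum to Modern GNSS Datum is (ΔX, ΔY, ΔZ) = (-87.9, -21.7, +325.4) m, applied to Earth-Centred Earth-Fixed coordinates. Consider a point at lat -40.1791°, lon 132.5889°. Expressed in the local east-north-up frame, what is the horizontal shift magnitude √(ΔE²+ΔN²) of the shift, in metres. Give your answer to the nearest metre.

The local east axis at (φ, λ) is (−sin λ, cos λ, 0), so ΔE = −sin(132.5889°)·(-87.9) + cos(132.5889°)·(-21.7) = 79.40 m.
The local north axis is (−sin φ cos λ, −sin φ sin λ, cos φ), giving ΔN = 38.378 − 10.307 + 248.616 = 276.69 m.
Horizontal magnitude = √(ΔE² + ΔN²) = √(79.40² + 276.69²) = 287.85 m.

288 m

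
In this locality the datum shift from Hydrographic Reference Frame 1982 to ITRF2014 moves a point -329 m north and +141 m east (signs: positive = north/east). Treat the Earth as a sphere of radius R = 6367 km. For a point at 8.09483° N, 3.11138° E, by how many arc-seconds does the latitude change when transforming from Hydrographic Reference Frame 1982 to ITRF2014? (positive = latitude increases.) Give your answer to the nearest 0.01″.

Δφ = -10.66″

On a sphere of radius R, 1 rad of latitude = R, so Δφ = ΔN / R = -329.0 / 6367000 = -5.1673e-05 rad = -10.658″.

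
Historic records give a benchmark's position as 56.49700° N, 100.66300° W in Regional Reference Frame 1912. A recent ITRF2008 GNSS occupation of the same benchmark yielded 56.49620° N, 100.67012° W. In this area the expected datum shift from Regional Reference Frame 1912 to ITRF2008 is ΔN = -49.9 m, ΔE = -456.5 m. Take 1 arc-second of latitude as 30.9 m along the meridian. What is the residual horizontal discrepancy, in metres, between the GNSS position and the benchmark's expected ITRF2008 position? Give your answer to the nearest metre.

Observed coordinate differences: Δφ = -0.00080°, Δλ = -0.00712°.
Converting to metres (1° lat = 111240 m, cos φ = 0.551981): observed ΔN = -89.0 m, observed ΔE = -437.2 m.
Subtracting the expected shift leaves a residual of -89.0 − (-49.9) = -39.1 m north and -437.2 − (-456.5) = 19.3 m east.
Residual distance = √((-39.1)² + 19.3²) = 43.6 m.

44 m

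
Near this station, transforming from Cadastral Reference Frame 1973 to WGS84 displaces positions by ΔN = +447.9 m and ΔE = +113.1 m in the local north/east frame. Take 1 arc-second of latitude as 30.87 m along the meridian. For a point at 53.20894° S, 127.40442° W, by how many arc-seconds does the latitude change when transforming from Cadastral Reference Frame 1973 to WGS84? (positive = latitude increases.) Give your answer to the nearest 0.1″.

Δφ = 14.5″

1″ of latitude = 30.87 m, so Δφ = 447.9 / 30.87 = 14.509″.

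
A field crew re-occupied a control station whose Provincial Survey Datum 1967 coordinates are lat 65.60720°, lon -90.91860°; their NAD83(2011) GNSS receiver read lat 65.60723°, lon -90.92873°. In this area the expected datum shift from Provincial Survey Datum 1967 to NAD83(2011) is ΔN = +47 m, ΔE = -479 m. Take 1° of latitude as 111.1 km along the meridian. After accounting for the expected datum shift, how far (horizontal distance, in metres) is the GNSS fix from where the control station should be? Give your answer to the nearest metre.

Observed coordinate differences: Δφ = +0.00003°, Δλ = -0.01013°.
Converting to metres (1° lat = 111100 m, cos φ = 0.412990): observed ΔN = 3.3 m, observed ΔE = -464.8 m.
Subtracting the expected shift leaves a residual of 3.3 − (47) = -43.7 m north and -464.8 − (-479) = 14.2 m east.
Residual distance = √((-43.7)² + 14.2²) = 45.9 m.

46 m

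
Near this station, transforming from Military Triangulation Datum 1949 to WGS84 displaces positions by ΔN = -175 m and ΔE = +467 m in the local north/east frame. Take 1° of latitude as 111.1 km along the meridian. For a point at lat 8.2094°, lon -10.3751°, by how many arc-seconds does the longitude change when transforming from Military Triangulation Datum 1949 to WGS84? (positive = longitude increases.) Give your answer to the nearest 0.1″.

At latitude 8.2094°, cos φ = 0.989753.
1° of longitude at this latitude = 111.1 × cos φ = 109.96 km, so Δλ = 467.0 / 109961.5 = 0.0042469° = 15.289″.

Δλ = 15.3″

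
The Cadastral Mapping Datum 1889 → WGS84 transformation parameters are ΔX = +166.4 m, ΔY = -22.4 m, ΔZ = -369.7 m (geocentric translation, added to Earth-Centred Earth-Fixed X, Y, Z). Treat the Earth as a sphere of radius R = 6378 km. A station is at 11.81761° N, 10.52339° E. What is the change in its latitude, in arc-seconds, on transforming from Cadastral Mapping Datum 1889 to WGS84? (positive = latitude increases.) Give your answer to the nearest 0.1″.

sin φ = 0.204797, cos φ = 0.978804, sin λ = 0.182637, cos λ = 0.983180.
North component: ΔN = −sin φ cos λ·ΔX − sin φ sin λ·ΔY + cos φ·ΔZ = −(0.204797)(0.983180)(166.4) − (0.204797)(0.182637)(-22.4) + (0.978804)(-369.7) = -394.53 m.
1° of latitude spans πR/180 = 111317 m, so Δφ = -394.53 / 111317 × 3600 = -12.759″.

Δφ = -12.8″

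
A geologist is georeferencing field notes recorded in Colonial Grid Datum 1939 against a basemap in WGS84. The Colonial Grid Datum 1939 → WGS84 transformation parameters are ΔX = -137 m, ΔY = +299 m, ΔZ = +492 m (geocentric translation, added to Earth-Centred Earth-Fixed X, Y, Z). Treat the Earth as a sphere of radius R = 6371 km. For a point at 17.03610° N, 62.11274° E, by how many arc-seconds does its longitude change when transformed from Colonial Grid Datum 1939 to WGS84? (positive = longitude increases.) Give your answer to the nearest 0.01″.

sin φ = 0.292974, cos φ = 0.956120, sin λ = 0.883870, cos λ = 0.467733.
East component: ΔE = −sin λ·ΔX + cos λ·ΔY = −(0.883870)(-137) + (0.467733)(299) = 260.94 m.
1° of latitude spans πR/180 = 111195 m; at latitude φ, 1° of longitude spans that × cos φ = 106315.7 m, so Δλ = 260.94 / 106315.7 × 3600 = 8.836″.

Δλ = 8.84″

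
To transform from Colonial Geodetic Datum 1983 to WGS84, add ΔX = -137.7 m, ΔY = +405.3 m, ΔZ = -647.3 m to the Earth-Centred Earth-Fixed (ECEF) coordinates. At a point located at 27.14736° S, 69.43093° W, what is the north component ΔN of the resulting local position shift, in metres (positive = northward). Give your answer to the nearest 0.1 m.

At φ = -27.14736°, λ = -69.43093°: sin φ = -0.456281, cos φ = 0.889836, sin λ = -0.936249, cos λ = 0.351336.
ΔN = −sin φ cos λ·ΔX − sin φ sin λ·ΔY + cos φ·ΔZ = −(-0.456281)(0.351336)(-137.7) − (-0.456281)(-0.936249)(405.3) + (0.889836)(-647.3) = -771.21 m.

ΔN = -771.2 m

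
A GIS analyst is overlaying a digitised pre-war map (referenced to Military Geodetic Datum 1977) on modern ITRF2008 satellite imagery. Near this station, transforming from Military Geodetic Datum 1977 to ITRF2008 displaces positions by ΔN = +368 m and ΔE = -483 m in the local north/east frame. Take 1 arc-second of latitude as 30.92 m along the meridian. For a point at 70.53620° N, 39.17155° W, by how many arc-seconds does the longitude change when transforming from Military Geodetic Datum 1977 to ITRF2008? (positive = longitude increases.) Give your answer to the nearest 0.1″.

Δλ = -46.9″

At latitude 70.53620°, cos φ = 0.333211.
1″ of longitude at this latitude = 30.92 × cos φ = 10.3029 m, so Δλ = -483.0 / 10.3029 = -46.880″.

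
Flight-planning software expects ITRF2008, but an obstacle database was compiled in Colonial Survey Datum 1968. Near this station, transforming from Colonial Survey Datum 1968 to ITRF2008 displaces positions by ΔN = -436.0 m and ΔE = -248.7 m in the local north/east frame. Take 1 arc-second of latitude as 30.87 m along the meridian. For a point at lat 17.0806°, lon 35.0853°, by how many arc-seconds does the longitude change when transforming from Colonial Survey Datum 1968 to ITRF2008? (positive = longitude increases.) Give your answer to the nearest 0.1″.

Δλ = -8.4″

At latitude 17.0806°, cos φ = 0.955893.
1″ of longitude at this latitude = 30.87 × cos φ = 29.5084 m, so Δλ = -248.7 / 29.5084 = -8.428″.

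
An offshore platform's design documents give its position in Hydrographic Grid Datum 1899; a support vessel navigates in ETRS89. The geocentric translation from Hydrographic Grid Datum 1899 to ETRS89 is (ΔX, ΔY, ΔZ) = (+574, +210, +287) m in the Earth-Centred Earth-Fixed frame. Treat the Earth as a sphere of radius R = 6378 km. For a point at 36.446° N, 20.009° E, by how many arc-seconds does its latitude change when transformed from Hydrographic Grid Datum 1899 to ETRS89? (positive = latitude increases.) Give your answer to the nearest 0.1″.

sin φ = 0.594065, cos φ = 0.804417, sin λ = 0.342168, cos λ = 0.939639.
North component: ΔN = −sin φ cos λ·ΔX − sin φ sin λ·ΔY + cos φ·ΔZ = −(0.594065)(0.939639)(574) − (0.594065)(0.342168)(210) + (0.804417)(287) = -132.23 m.
1° of latitude spans πR/180 = 111317 m, so Δφ = -132.23 / 111317 × 3600 = -4.276″.

Δφ = -4.3″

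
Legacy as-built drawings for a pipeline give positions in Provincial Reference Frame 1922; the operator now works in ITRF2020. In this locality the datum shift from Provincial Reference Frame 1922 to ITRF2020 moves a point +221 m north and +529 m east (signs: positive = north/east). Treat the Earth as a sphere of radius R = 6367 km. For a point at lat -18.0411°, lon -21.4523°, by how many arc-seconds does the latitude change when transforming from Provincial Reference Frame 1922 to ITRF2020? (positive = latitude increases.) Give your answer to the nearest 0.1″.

Δφ = 7.2″

On a sphere of radius R, 1 rad of latitude = R, so Δφ = ΔN / R = 221.0 / 6367000 = 3.4710e-05 rad = 7.159″.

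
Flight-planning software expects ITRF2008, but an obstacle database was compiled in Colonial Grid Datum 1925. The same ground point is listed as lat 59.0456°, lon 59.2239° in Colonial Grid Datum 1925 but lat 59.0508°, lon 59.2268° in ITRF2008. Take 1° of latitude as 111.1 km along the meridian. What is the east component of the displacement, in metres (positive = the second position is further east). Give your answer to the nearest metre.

Δφ = 59.0508° − 59.0456° = +0.0052°; Δλ = 59.2268° − 59.2239° = +0.0029°.
ΔN = Δφ × 111100 = 577.7 m; ΔE = Δλ × 111100 × cos(59.0456°) = +0.0029 × 111100 × 0.514356 = 165.7 m.

ΔE = 166 m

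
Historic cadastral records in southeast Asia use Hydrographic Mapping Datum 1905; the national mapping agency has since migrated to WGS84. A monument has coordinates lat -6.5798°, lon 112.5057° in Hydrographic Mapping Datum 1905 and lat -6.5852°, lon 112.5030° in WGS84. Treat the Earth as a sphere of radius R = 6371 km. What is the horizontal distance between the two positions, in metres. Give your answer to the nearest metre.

670 m

Δφ = -6.5852° − -6.5798° = -0.0054°; Δλ = 112.5030° − 112.5057° = -0.0027°.
1° along a meridian = πR/180 = 111195 m.
ΔN = Δφ × 111195 = -600.5 m; ΔE = Δλ × 111195 × cos(-6.5798°) = -0.0027 × 111195 × 0.993413 = -298.2 m.
Distance = √(ΔE² + ΔN²) = √((-298.2)² + (-600.5)²) = 670.4 m.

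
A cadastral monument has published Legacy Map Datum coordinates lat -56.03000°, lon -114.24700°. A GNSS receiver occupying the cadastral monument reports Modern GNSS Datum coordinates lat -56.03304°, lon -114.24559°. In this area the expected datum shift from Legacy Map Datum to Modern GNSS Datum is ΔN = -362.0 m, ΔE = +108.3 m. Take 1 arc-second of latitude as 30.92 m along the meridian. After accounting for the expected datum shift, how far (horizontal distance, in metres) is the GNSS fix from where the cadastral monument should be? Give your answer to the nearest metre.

Observed coordinate differences: Δφ = -0.00304°, Δλ = +0.00141°.
Converting to metres (1° lat = 111312 m, cos φ = 0.558759): observed ΔN = -338.4 m, observed ΔE = 87.7 m.
Subtracting the expected shift leaves a residual of -338.4 − (-362.0) = 23.6 m north and 87.7 − (108.3) = -20.6 m east.
Residual distance = √(23.6² + (-20.6)²) = 31.3 m.

31 m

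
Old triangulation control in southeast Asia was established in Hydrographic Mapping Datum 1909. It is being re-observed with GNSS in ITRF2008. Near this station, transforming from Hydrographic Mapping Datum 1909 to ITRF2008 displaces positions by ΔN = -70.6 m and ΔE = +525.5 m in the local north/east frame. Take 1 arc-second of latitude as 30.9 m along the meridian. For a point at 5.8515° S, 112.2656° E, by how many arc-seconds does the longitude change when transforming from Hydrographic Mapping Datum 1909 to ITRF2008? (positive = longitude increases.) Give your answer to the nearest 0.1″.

Δλ = 17.1″

At latitude -5.8515°, cos φ = 0.994789.
1″ of longitude at this latitude = 30.90 × cos φ = 30.7390 m, so Δλ = 525.5 / 30.7390 = 17.096″.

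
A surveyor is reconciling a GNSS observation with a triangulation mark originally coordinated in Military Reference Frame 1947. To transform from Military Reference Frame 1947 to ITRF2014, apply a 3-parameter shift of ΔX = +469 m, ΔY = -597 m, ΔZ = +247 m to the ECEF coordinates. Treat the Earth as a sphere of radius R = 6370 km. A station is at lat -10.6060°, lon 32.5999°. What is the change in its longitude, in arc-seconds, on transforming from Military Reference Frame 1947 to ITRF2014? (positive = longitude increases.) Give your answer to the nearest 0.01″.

Δλ = -24.89″

sin φ = -0.184054, cos φ = 0.982916, sin λ = 0.538769, cos λ = 0.842453.
East component: ΔE = −sin λ·ΔX + cos λ·ΔY = −(0.538769)(469) + (0.842453)(-597) = -755.63 m.
1° of latitude spans πR/180 = 111177 m; at latitude φ, 1° of longitude spans that × cos φ = 109278.1 m, so Δλ = -755.63 / 109278.1 × 3600 = -24.893″.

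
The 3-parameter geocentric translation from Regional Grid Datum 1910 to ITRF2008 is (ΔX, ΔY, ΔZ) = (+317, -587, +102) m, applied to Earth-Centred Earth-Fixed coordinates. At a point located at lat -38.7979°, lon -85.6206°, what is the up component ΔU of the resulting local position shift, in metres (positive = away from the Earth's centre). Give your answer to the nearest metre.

At φ = -38.7979°, λ = -85.6206°: sin φ = -0.626575, cos φ = 0.779361, sin λ = -0.997080, cos λ = 0.076361.
ΔU = cos φ cos λ·ΔX + cos φ sin λ·ΔY + sin φ·ΔZ = (0.779361)(0.076361)(317) + (0.779361)(-0.997080)(-587) + (-0.626575)(102) = 411.10 m.

ΔU = 411 m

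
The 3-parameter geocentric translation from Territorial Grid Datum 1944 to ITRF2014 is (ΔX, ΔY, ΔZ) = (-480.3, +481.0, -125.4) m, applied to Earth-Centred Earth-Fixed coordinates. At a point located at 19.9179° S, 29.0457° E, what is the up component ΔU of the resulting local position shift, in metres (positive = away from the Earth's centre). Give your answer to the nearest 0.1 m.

ΔU = -132.5 m

At φ = -19.9179°, λ = 29.0457°: sin φ = -0.340673, cos φ = 0.940182, sin λ = 0.485507, cos λ = 0.874233.
ΔU = cos φ cos λ·ΔX + cos φ sin λ·ΔY + sin φ·ΔZ = (0.940182)(0.874233)(-480.3) + (0.940182)(0.485507)(481.0) + (-0.340673)(-125.4) = -132.50 m.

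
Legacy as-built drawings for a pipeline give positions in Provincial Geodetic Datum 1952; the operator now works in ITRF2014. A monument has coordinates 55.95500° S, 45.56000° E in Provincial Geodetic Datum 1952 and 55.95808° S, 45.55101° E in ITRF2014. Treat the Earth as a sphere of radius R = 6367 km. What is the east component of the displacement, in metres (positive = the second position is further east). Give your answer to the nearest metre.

ΔE = -559 m

Δφ = -55.95808° − -55.95500° = -0.00308°; Δλ = 45.55101° − 45.56000° = -0.00899°.
1° along a meridian = πR/180 = 111125 m.
ΔN = Δφ × 111125 = -342.3 m; ΔE = Δλ × 111125 × cos(-55.95500°) = -0.00899 × 111125 × 0.559844 = -559.3 m.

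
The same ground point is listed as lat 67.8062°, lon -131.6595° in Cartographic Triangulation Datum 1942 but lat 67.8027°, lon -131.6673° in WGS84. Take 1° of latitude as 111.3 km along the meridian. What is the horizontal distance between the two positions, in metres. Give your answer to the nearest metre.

509 m

Δφ = 67.8027° − 67.8062° = -0.0035°; Δλ = -131.6673° − -131.6595° = -0.0078°.
ΔN = Δφ × 111300 = -389.6 m; ΔE = Δλ × 111300 × cos(67.8062°) = -0.0078 × 111300 × 0.377741 = -327.9 m.
Distance = √(ΔE² + ΔN²) = √((-327.9)² + (-389.6)²) = 509.2 m.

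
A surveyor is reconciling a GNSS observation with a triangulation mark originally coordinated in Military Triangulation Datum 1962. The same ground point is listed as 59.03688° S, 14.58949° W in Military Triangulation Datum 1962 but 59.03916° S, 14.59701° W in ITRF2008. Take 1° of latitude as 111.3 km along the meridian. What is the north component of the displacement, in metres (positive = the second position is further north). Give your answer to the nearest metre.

Δφ = -59.03916° − -59.03688° = -0.00228°; Δλ = -14.59701° − -14.58949° = -0.00752°.
ΔN = Δφ × 111300 = -253.8 m; ΔE = Δλ × 111300 × cos(-59.03688°) = -0.00752 × 111300 × 0.514486 = -430.6 m.

ΔN = -254 m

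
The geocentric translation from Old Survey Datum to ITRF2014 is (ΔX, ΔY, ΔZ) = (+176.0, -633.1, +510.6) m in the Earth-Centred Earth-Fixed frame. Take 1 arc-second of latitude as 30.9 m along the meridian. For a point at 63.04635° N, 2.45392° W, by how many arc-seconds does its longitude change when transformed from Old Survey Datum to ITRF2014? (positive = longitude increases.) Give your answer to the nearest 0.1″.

sin φ = 0.891373, cos φ = 0.453270, sin λ = -0.042816, cos λ = 0.999083.
East component: ΔE = −sin λ·ΔX + cos λ·ΔY = −(-0.042816)(176.0) + (0.999083)(-633.1) = -624.98 m.
1° of latitude spans 3600 × 30.90 = 111240 m; at latitude φ, 1° of longitude spans that × cos φ = 50421.7 m, so Δλ = -624.98 / 50421.7 × 3600 = -44.622″.

Δλ = -44.6″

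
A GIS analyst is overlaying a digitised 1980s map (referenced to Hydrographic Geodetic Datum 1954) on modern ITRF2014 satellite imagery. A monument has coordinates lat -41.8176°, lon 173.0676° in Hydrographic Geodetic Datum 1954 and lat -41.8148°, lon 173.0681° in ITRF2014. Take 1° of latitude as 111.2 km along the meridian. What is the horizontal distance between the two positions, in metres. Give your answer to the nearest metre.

Δφ = -41.8148° − -41.8176° = +0.0028°; Δλ = 173.0681° − 173.0676° = +0.0005°.
ΔN = Δφ × 111200 = 311.4 m; ΔE = Δλ × 111200 × cos(-41.8176°) = +0.0005 × 111200 × 0.745271 = 41.4 m.
Distance = √(ΔE² + ΔN²) = √(41.4² + 311.4²) = 314.1 m.

314 m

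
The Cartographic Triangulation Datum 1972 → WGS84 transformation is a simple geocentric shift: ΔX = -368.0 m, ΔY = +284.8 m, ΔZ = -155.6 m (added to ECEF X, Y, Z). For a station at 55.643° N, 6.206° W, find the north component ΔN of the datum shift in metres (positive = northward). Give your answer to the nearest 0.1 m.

ΔN = 239.6 m

The local north axis is (−sin φ cos λ, −sin φ sin λ, cos φ), giving ΔN = 302.017 + 25.417 − 87.812 = 239.62 m.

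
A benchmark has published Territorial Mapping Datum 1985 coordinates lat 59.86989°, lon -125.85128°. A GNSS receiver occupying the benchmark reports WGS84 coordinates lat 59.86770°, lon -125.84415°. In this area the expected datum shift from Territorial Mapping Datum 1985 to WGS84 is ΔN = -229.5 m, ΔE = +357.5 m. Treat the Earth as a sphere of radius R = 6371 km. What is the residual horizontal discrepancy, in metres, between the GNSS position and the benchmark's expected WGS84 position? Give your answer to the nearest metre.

43 m

Observed coordinate differences: Δφ = -0.00219°, Δλ = +0.00713°.
Converting to metres (1° lat = 111195 m, cos φ = 0.501965): observed ΔN = -243.5 m, observed ΔE = 398.0 m.
Subtracting the expected shift leaves a residual of -243.5 − (-229.5) = -14.0 m north and 398.0 − (357.5) = 40.5 m east.
Residual distance = √((-14.0)² + 40.5²) = 42.8 m.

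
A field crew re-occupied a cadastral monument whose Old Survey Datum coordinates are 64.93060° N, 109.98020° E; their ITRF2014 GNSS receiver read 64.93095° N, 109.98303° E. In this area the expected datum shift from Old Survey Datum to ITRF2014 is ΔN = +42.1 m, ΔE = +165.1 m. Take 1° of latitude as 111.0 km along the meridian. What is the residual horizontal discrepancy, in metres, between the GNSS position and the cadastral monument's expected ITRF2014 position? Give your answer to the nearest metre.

Observed coordinate differences: Δφ = +0.00035°, Δλ = +0.00283°.
Converting to metres (1° lat = 111000 m, cos φ = 0.423716): observed ΔN = 38.8 m, observed ΔE = 133.1 m.
Subtracting the expected shift leaves a residual of 38.8 − (42.1) = -3.3 m north and 133.1 − (165.1) = -32.0 m east.
Residual distance = √((-3.3)² + (-32.0)²) = 32.2 m.

32 m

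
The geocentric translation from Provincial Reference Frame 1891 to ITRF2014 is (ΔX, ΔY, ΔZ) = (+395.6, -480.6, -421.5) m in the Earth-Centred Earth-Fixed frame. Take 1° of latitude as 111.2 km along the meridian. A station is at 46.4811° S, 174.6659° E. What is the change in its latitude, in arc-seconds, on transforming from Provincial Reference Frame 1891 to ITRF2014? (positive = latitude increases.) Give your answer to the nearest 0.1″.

sin φ = -0.725147, cos φ = 0.688594, sin λ = 0.092963, cos λ = -0.995670.
North component: ΔN = −sin φ cos λ·ΔX − sin φ sin λ·ΔY + cos φ·ΔZ = −(-0.725147)(-0.995670)(395.6) − (-0.725147)(0.092963)(-480.6) + (0.688594)(-421.5) = -608.27 m.
1° of latitude spans 111200 m, so Δφ = -608.27 / 111200 × 3600 = -19.692″.

Δφ = -19.7″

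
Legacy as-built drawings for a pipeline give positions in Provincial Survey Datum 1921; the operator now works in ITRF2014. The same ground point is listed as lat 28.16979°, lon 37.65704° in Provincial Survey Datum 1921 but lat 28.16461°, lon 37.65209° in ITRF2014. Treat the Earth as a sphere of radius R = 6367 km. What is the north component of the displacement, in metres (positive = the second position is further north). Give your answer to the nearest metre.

Δφ = 28.16461° − 28.16979° = -0.00518°; Δλ = 37.65209° − 37.65704° = -0.00495°.
1° along a meridian = πR/180 = 111125 m.
ΔN = Δφ × 111125 = -575.6 m; ΔE = Δλ × 111125 × cos(28.16979°) = -0.00495 × 111125 × 0.881552 = -484.9 m.

ΔN = -576 m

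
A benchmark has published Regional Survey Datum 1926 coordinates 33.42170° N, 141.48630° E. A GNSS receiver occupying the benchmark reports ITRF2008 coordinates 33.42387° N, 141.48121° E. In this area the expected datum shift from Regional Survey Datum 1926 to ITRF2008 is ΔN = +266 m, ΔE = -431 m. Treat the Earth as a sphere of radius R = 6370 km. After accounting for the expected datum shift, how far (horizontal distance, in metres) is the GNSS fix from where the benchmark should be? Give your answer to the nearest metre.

Observed coordinate differences: Δφ = +0.00217°, Δλ = -0.00509°.
Converting to metres (1° lat = 111177 m, cos φ = 0.834639): observed ΔN = 241.3 m, observed ΔE = -472.3 m.
Subtracting the expected shift leaves a residual of 241.3 − (266) = -24.7 m north and -472.3 − (-431) = -41.3 m east.
Residual distance = √((-24.7)² + (-41.3)²) = 48.2 m.

48 m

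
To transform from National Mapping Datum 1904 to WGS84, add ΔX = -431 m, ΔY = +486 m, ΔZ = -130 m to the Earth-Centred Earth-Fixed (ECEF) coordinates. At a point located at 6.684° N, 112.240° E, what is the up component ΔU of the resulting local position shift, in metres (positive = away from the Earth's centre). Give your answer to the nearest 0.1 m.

At φ = 6.684°, λ = 112.240°: sin φ = 0.116393, cos φ = 0.993203, sin λ = 0.925607, cos λ = -0.378487.
ΔU = cos φ cos λ·ΔX + cos φ sin λ·ΔY + sin φ·ΔZ = (0.993203)(-0.378487)(-431) + (0.993203)(0.925607)(486) + (0.116393)(-130) = 593.68 m.

ΔU = 593.7 m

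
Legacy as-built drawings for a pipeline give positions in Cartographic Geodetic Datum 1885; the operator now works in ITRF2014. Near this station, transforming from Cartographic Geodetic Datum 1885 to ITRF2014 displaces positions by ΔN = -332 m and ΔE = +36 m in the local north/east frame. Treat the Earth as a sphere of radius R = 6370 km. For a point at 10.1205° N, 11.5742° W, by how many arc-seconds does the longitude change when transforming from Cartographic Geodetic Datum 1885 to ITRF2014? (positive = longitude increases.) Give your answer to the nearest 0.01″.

At latitude 10.1205°, cos φ = 0.984440.
One radian of longitude at latitude φ spans R cos φ, so Δλ = ΔE / (R cos φ) = 36.0 / (6370000 × 0.984440) = 5.7408e-06 rad = 1.184″.

Δλ = 1.18″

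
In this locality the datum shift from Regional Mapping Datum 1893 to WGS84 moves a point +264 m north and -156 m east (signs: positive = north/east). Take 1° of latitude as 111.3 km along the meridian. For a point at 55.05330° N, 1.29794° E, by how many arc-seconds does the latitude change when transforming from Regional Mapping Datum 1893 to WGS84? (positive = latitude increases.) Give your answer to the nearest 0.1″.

1° of latitude = 111.3 km, so Δφ = 264.0 / 111300 = 0.0023720° = 8.539″.

Δφ = 8.5″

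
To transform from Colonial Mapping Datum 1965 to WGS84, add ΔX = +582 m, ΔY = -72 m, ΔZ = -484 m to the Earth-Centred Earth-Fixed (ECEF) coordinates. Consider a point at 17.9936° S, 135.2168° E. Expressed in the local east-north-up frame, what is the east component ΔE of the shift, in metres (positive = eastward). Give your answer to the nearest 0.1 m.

ΔE = -358.9 m

The local east axis at (φ, λ) is (−sin λ, cos λ, 0), so ΔE = −sin(135.2168°)·582 + cos(135.2168°)·(-72) = -358.87 m.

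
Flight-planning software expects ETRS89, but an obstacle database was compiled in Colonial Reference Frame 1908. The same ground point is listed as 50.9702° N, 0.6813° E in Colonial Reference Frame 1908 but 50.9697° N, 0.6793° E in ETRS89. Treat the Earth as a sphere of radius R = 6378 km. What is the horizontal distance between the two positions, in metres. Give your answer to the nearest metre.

Δφ = 50.9697° − 50.9702° = -0.0005°; Δλ = 0.6793° − 0.6813° = -0.0020°.
1° along a meridian = πR/180 = 111317 m.
ΔN = Δφ × 111317 = -55.7 m; ΔE = Δλ × 111317 × cos(50.9702°) = -0.0020 × 111317 × 0.629725 = -140.2 m.
Distance = √(ΔE² + ΔN²) = √((-140.2)² + (-55.7)²) = 150.8 m.

151 m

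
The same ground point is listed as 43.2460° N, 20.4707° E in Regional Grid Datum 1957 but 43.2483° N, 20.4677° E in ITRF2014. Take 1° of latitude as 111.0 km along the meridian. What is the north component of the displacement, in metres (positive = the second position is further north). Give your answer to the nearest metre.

Δφ = 43.2483° − 43.2460° = +0.0023°; Δλ = 20.4677° − 20.4707° = -0.0030°.
ΔN = Δφ × 111000 = 255.3 m; ΔE = Δλ × 111000 × cos(43.2460°) = -0.0030 × 111000 × 0.728419 = -242.6 m.

ΔN = 255 m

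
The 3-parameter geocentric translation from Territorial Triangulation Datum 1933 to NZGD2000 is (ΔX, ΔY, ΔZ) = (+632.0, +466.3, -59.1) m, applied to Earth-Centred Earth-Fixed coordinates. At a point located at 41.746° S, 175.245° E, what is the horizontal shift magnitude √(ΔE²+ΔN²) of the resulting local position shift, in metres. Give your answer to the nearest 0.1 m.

The local east axis at (φ, λ) is (−sin λ, cos λ, 0), so ΔE = −sin(175.245°)·632.0 + cos(175.245°)·466.3 = -517.08 m.
The local north axis is (−sin φ cos λ, −sin φ sin λ, cos φ), giving ΔN = -419.356 + 25.737 − 44.095 = -437.71 m.
Horizontal magnitude = √(ΔE² + ΔN²) = √((-517.08)² + (-437.71)²) = 677.47 m.

677.5 m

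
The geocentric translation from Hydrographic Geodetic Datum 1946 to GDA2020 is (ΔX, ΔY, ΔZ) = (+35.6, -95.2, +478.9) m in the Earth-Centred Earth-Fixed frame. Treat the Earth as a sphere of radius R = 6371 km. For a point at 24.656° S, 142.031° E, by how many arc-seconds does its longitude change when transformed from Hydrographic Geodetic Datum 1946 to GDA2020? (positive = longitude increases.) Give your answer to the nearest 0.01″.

Δλ = 1.89″

sin φ = -0.417169, cos φ = 0.908829, sin λ = 0.615235, cos λ = -0.788344.
East component: ΔE = −sin λ·ΔX + cos λ·ΔY = −(0.615235)(35.6) + (-0.788344)(-95.2) = 53.15 m.
1° of latitude spans πR/180 = 111195 m; at latitude φ, 1° of longitude spans that × cos φ = 101057.2 m, so Δλ = 53.15 / 101057.2 × 3600 = 1.893″.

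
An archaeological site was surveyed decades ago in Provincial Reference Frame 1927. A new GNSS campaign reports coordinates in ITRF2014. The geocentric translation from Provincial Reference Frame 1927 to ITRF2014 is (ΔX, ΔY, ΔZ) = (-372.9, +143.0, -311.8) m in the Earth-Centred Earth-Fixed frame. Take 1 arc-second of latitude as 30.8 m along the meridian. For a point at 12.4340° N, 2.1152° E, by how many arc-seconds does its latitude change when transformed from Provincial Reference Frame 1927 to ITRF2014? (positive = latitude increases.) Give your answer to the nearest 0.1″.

Δφ = -7.3″

sin φ = 0.215315, cos φ = 0.976545, sin λ = 0.036909, cos λ = 0.999319.
North component: ΔN = −sin φ cos λ·ΔX − sin φ sin λ·ΔY + cos φ·ΔZ = −(0.215315)(0.999319)(-372.9) − (0.215315)(0.036909)(143.0) + (0.976545)(-311.8) = -225.39 m.
1° of latitude spans 3600 × 30.80 = 110880 m, so Δφ = -225.39 / 110880 × 3600 = -7.318″.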